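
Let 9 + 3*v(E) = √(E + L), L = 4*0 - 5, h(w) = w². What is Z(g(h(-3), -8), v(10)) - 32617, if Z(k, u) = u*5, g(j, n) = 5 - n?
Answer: -32632 + 5*√5/3 ≈ -32628.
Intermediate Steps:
L = -5 (L = 0 - 5 = -5)
v(E) = -3 + √(-5 + E)/3 (v(E) = -3 + √(E - 5)/3 = -3 + √(-5 + E)/3)
Z(k, u) = 5*u
Z(g(h(-3), -8), v(10)) - 32617 = 5*(-3 + √(-5 + 10)/3) - 32617 = 5*(-3 + √5/3) - 32617 = (-15 + 5*√5/3) - 32617 = -32632 + 5*√5/3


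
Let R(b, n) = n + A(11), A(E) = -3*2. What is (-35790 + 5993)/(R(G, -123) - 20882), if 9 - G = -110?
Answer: 29797/21011 ≈ 1.4182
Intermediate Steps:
G = 119 (G = 9 - 1*(-110) = 9 + 110 = 119)
A(E) = -6
R(b, n) = -6 + n (R(b, n) = n - 6 = -6 + n)
(-35790 + 5993)/(R(G, -123) - 20882) = (-35790 + 5993)/((-6 - 123) - 20882) = -29797/(-129 - 20882) = -29797/(-21011) = -29797*(-1/21011) = 29797/21011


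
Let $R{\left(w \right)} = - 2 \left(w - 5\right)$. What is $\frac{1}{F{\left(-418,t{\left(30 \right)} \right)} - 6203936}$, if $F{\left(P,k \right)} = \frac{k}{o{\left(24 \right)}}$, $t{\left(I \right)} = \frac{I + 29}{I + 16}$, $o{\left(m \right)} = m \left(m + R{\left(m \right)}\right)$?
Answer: $- \frac{15456}{95888034875} \approx -1.6119 \cdot 10^{-7}$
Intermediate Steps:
$R{\left(w \right)} = 10 - 2 w$ ($R{\left(w \right)} = - 2 \left(-5 + w\right) = 10 - 2 w$)
$o{\left(m \right)} = m \left(10 - m\right)$ ($o{\left(m \right)} = m \left(m - \left(-10 + 2 m\right)\right) = m \left(10 - m\right)$)
$t{\left(I \right)} = \frac{29 + I}{16 + I}$
$F{\left(P,k \right)} = - \frac{k}{336}$ ($F{\left(P,k \right)} = \frac{k}{24 \left(10 - 24\right)} = \frac{k}{24 \left(-14\right)} = \frac{k}{-336} = k \left(- \frac{1}{336}\right) = - \frac{k}{336}$)
$\frac{1}{F{\left(-418,t{\left(30 \right)} \right)} - 6203936} = \frac{1}{- \frac{\frac{1}{16 + 30} \left(29 + 30\right)}{336} - 6203936} = \frac{1}{- \frac{\frac{1}{46} \cdot 59}{336} - 6203936} = \frac{1}{\left(- \frac{1}{336}\right) \frac{59}{46} - 6203936} = \frac{1}{- \frac{59}{15456} - 6203936} = \frac{1}{- \frac{95888034875}{15456}} = - \frac{15456}{95888034875}$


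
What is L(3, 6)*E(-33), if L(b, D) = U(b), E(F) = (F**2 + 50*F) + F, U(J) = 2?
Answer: -1188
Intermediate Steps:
E(F) = F**2 + 51*F
L(b, D) = 2
L(3, 6)*E(-33) = 2*(-33*(51 - 33)) = 2*(-33*18) = 2*(-594) = -1188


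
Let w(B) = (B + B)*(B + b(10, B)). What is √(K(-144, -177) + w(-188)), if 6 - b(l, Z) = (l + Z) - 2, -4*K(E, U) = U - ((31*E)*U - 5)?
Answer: √198327 ≈ 445.34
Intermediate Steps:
K(E, U) = -5/4 - U/4 + 31*E*U/4 (K(E, U) = -(U - ((31*E)*U - 5))/4 = -(U - (31*E*U - 5))/4 = -(U - (-5 + 31*E*U))/4 = -(U + (5 - 31*E*U))/4 = -(5 + U - 31*E*U)/4 = -5/4 - U/4 + 31*E*U/4)
b(l, Z) = 8 - Z - l (b(l, Z) = 6 - ((l + Z) - 2) = 6 - ((Z + l) - 2) = 6 - (-2 + Z + l) = 6 + (2 - Z - l) = 8 - Z - l)
w(B) = -4*B (w(B) = (B + B)*(B + (8 - B - 1*10)) = (2*B)*(B + (8 - B - 10)) = (2*B)*(B + (-2 - B)) = (2*B)*(-2) = -4*B)
√(K(-144, -177) + w(-188)) = √((-5/4 - ¼*(-177) + (31/4)*(-144)*(-177)) - 4*(-188)) = √((-5/4 + 177/4 + 197532) + 752) = √(197575 + 752) = √198327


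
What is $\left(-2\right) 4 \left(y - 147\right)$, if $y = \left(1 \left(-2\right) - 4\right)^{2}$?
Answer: $888$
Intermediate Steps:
$y = 36$ ($y = \left(-2 - 4\right)^{2} = \left(-6\right)^{2} = 36$)
$\left(-2\right) 4 \left(y - 147\right) = \left(-2\right) 4 \left(36 - 147\right) = \left(-8\right) \left(-111\right) = 888$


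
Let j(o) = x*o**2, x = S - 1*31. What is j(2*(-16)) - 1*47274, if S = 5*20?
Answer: 23382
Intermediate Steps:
S = 100
x = 69 (x = 100 - 1*31 = 100 - 31 = 69)
j(o) = 69*o**2
j(2*(-16)) - 1*47274 = 69*(2*(-16))**2 - 1*47274 = 69*(-32)**2 - 47274 = 69*1024 - 47274 = 70656 - 47274 = 23382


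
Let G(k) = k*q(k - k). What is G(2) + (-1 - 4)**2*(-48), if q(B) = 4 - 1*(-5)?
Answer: -1182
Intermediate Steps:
q(B) = 9 (q(B) = 4 + 5 = 9)
G(k) = 9*k (G(k) = k*9 = 9*k)
G(2) + (-1 - 4)**2*(-48) = 9*2 + (-1 - 4)**2*(-48) = 18 + (-5)**2*(-48) = 18 + 25*(-48) = 18 - 1200 = -1182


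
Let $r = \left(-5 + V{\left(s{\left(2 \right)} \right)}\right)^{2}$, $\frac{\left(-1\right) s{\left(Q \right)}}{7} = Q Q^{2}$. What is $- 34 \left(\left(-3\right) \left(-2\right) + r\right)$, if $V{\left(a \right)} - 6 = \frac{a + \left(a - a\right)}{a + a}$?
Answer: $- \frac{561}{2} \approx -280.5$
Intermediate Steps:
$s{\left(Q \right)} = - 7 Q^{3}$ ($s{\left(Q \right)} = - 7 Q Q^{2} = - 7 Q^{3}$)
$V{\left(a \right)} = \frac{13}{2}$ ($V{\left(a \right)} = 6 + \frac{a + \left(a - a\right)}{a + a} = 6 + \frac{a + 0}{2 a} = 6 + a \frac{1}{2 a} = 6 + \frac{1}{2} = \frac{13}{2}$)
$r = \frac{9}{4}$ ($r = \left(-5 + \frac{13}{2}\right)^{2} = \left(\frac{3}{2}\right)^{2} = \frac{9}{4} \approx 2.25$)
$- 34 \left(\left(-3\right) \left(-2\right) + r\right) = - 34 \left(\left(-3\right) \left(-2\right) + \frac{9}{4}\right) = - 34 \left(6 + \frac{9}{4}\right) = \left(-34\right) \frac{33}{4} = - \frac{561}{2}$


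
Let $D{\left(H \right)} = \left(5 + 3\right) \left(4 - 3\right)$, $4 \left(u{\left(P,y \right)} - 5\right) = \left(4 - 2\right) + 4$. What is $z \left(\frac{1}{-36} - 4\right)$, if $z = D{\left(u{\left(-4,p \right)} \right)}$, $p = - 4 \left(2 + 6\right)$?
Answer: $- \frac{290}{9} \approx -32.222$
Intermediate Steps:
$p = -32$ ($p = \left(-4\right) 8 = -32$)
$u{\left(P,y \right)} = \frac{13}{2}$ ($u{\left(P,y \right)} = 5 + \frac{\left(4 - 2\right) + 4}{4} = 5 + \frac{2 + 4}{4} = 5 + \frac{1}{4} \cdot 6 = 5 + \frac{3}{2} = \frac{13}{2}$)
$D{\left(H \right)} = 8$ ($D{\left(H \right)} = 8 \cdot 1 = 8$)
$z = 8$
$z \left(\frac{1}{-36} - 4\right) = 8 \left(\frac{1}{-36} - 4\right) = 8 \left(- \frac{1}{36} - 4\right) = 8 \left(- \frac{145}{36}\right) = - \frac{290}{9}$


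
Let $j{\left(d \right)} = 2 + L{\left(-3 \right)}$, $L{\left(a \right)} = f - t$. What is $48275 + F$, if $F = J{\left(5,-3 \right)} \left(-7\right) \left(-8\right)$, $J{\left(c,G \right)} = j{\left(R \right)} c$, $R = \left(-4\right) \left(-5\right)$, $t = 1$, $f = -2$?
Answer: $47995$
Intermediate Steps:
$L{\left(a \right)} = -3$ ($L{\left(a \right)} = -2 - 1 = -3$)
$R = 20$
$j{\left(d \right)} = -1$ ($j{\left(d \right)} = 2 - 3 = -1$)
$J{\left(c,G \right)} = - c$
$F = -280$ ($F = \left(-1\right) 5 \left(-7\right) \left(-8\right) = \left(-5\right) \left(-7\right) \left(-8\right) = 35 \left(-8\right) = -280$)
$48275 + F = 48275 - 280 = 47995$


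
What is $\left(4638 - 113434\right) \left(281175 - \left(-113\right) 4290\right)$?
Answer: $-83331752220$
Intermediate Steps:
$\left(4638 - 113434\right) \left(281175 - \left(-113\right) 4290\right) = - 108796 \left(281175 - -484770\right) = - 108796 \left(281175 + 484770\right) = \left(-108796\right) 765945 = -83331752220$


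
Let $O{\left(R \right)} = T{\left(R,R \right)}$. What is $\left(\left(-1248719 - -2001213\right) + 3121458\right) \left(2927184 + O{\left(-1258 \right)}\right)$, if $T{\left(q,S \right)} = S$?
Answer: $11334896879552$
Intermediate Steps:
$O{\left(R \right)} = R$
$\left(\left(-1248719 - -2001213\right) + 3121458\right) \left(2927184 + O{\left(-1258 \right)}\right) = \left(\left(-1248719 - -2001213\right) + 3121458\right) \left(2927184 - 1258\right) = \left(\left(-1248719 + 2001213\right) + 3121458\right) 2925926 = \left(752494 + 3121458\right) 2925926 = 3873952 \cdot 2925926 = 11334896879552$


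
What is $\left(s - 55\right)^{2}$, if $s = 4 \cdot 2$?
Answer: $2209$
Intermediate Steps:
$s = 8$
$\left(s - 55\right)^{2} = \left(8 - 55\right)^{2} = \left(-47\right)^{2} = 2209$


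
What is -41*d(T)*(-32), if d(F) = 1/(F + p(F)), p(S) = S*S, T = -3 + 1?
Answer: 656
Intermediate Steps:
T = -2
p(S) = S²
d(F) = 1/(F + F²)
-41*d(T)*(-32) = -41/((-2)*(1 - 2))*(-32) = -(-41)/(2*(-1))*(-32) = -(-41)*(-1)/2*(-32) = -41*½*(-32) = -41/2*(-32) = 656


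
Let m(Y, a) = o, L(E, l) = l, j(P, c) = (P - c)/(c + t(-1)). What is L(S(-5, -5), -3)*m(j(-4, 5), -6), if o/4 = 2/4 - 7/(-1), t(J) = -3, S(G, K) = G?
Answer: -90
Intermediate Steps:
j(P, c) = (P - c)/(-3 + c) (j(P, c) = (P - c)/(c - 3) = (P - c)/(-3 + c))
o = 30 (o = 4*(2/4 - 7/(-1)) = 4*(2*(¼) - 7*(-1)) = 4*(½ + 7) = 4*(15/2) = 30)
m(Y, a) = 30
L(S(-5, -5), -3)*m(j(-4, 5), -6) = -3*30 = -90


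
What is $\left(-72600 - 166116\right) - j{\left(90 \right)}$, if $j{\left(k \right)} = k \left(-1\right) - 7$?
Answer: $-238619$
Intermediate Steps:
$j{\left(k \right)} = -7 - k$ ($j{\left(k \right)} = - k - 7 = -7 - k$)
$\left(-72600 - 166116\right) - j{\left(90 \right)} = \left(-72600 - 166116\right) - \left(-7 - 90\right) = -238716 - \left(-7 - 90\right) = -238716 - -97 = -238716 + 97 = -238619$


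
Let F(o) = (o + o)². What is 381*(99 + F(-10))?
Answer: 190119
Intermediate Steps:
F(o) = 4*o² (F(o) = (2*o)² = 4*o²)
381*(99 + F(-10)) = 381*(99 + 4*(-10)²) = 381*(99 + 4*100) = 381*(99 + 400) = 381*499 = 190119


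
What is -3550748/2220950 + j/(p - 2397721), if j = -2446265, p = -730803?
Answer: -2837784042101/3474147688900 ≈ -0.81683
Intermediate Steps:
-3550748/2220950 + j/(p - 2397721) = -3550748/2220950 - 2446265/(-730803 - 2397721) = -3550748*1/2220950 - 2446265/(-3128524) = -1775374/1110475 - 2446265*(-1/3128524) = -1775374/1110475 + 2446265/3128524 = -2837784042101/3474147688900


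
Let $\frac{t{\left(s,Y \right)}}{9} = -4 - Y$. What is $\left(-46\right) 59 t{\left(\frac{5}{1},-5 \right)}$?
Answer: $-24426$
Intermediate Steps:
$t{\left(s,Y \right)} = -36 - 9 Y$ ($t{\left(s,Y \right)} = 9 \left(-4 - Y\right) = -36 - 9 Y$)
$\left(-46\right) 59 t{\left(\frac{5}{1},-5 \right)} = \left(-46\right) 59 \left(-36 - -45\right) = - 2714 \left(-36 + 45\right) = \left(-2714\right) 9 = -24426$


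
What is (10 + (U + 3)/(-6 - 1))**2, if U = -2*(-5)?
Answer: 3249/49 ≈ 66.306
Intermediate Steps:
U = 10
(10 + (U + 3)/(-6 - 1))**2 = (10 + (10 + 3)/(-6 - 1))**2 = (10 + 13/(-7))**2 = (10 + 13*(-1/7))**2 = (10 - 13/7)**2 = (57/7)**2 = 3249/49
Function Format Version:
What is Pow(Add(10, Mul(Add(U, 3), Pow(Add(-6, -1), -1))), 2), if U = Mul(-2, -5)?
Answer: Rational(3249, 49) ≈ 66.306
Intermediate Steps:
U = 10
Pow(Add(10, Mul(Add(U, 3), Pow(Add(-6, -1), -1))), 2) = Pow(Add(10, Mul(Add(10, 3), Pow(Add(-6, -1), -1))), 2) = Pow(Add(10, Mul(13, Pow(-7, -1))), 2) = Pow(Add(10, Mul(13, Rational(-1, 7))), 2) = Pow(Add(10, Rational(-13, 7)), 2) = Pow(Rational(57, 7), 2) = Rational(3249, 49)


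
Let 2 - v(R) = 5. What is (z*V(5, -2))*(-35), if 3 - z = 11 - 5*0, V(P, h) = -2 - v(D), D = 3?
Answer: 280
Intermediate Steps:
v(R) = -3 (v(R) = 2 - 1*5 = 2 - 5 = -3)
V(P, h) = 1 (V(P, h) = -2 - 1*(-3) = -2 + 3 = 1)
z = -8 (z = 3 - (11 - 5*0) = 3 - (11 + 0) = 3 - 1*11 = 3 - 11 = -8)
(z*V(5, -2))*(-35) = -8*1*(-35) = -8*(-35) = 280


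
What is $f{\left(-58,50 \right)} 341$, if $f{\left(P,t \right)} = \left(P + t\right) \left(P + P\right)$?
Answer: $316448$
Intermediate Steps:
$f{\left(P,t \right)} = 2 P \left(P + t\right)$ ($f{\left(P,t \right)} = \left(P + t\right) 2 P = 2 P \left(P + t\right)$)
$f{\left(-58,50 \right)} 341 = 2 \left(-58\right) \left(-58 + 50\right) 341 = 2 \left(-58\right) \left(-8\right) 341 = 928 \cdot 341 = 316448$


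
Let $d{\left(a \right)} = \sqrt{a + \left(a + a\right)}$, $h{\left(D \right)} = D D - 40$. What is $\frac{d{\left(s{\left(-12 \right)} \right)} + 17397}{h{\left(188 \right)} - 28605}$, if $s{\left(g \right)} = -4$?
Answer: $\frac{5799}{2233} + \frac{2 i \sqrt{3}}{6699} \approx 2.597 + 0.00051711 i$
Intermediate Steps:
$h{\left(D \right)} = -40 + D^{2}$ ($h{\left(D \right)} = D^{2} - 40 = -40 + D^{2}$)
$d{\left(a \right)} = \sqrt{3} \sqrt{a}$ ($d{\left(a \right)} = \sqrt{a + 2 a} = \sqrt{3 a} = \sqrt{3} \sqrt{a}$)
$\frac{d{\left(s{\left(-12 \right)} \right)} + 17397}{h{\left(188 \right)} - 28605} = \frac{\sqrt{3} \sqrt{-4} + 17397}{\left(-40 + 188^{2}\right) - 28605} = \frac{\sqrt{3} \cdot 2 i + 17397}{\left(-40 + 35344\right) - 28605} = \frac{2 i \sqrt{3} + 17397}{35304 - 28605} = \frac{17397 + 2 i \sqrt{3}}{6699} = \left(17397 + 2 i \sqrt{3}\right) \frac{1}{6699} = \frac{5799}{2233} + \frac{2 i \sqrt{3}}{6699}$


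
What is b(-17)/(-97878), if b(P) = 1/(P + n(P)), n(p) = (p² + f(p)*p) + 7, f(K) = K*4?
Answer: -1/140454930 ≈ -7.1197e-9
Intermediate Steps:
f(K) = 4*K
n(p) = 7 + 5*p² (n(p) = (p² + (4*p)*p) + 7 = (p² + 4*p²) + 7 = 5*p² + 7 = 7 + 5*p²)
b(P) = 1/(7 + P + 5*P²) (b(P) = 1/(P + (7 + 5*P²)) = 1/(7 + P + 5*P²))
b(-17)/(-97878) = 1/((7 - 17 + 5*(-17)²)*(-97878)) = -1/97878/(7 - 17 + 5*289) = -1/97878/(7 - 17 + 1445) = -1/97878/1435 = (1/1435)*(-1/97878) = -1/140454930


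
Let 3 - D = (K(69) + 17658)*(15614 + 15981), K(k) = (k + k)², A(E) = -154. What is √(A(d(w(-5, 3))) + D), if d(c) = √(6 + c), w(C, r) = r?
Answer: I*√1159599841 ≈ 34053.0*I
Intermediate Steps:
K(k) = 4*k² (K(k) = (2*k)² = 4*k²)
D = -1159599687 (D = 3 - (4*69² + 17658)*(15614 + 15981) = 3 - (4*4761 + 17658)*31595 = 3 - (19044 + 17658)*31595 = 3 - 36702*31595 = 3 - 1*1159599690 = 3 - 1159599690 = -1159599687)
√(A(d(w(-5, 3))) + D) = √(-154 - 1159599687) = √(-1159599841) = I*√1159599841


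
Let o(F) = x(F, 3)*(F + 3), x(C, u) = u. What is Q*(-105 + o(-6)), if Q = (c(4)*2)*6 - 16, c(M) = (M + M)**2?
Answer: -85728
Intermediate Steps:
c(M) = 4*M**2 (c(M) = (2*M)**2 = 4*M**2)
o(F) = 9 + 3*F (o(F) = 3*(F + 3) = 3*(3 + F) = 9 + 3*F)
Q = 752 (Q = ((4*4**2)*2)*6 - 16 = ((4*16)*2)*6 - 16 = (64*2)*6 - 16 = 128*6 - 16 = 768 - 16 = 752)
Q*(-105 + o(-6)) = 752*(-105 + (9 + 3*(-6))) = 752*(-105 + (9 - 18)) = 752*(-105 - 9) = 752*(-114) = -85728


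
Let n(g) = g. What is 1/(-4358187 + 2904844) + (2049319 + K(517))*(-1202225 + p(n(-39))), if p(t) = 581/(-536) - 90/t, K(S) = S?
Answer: -6239082130861875736043/2531723506 ≈ -2.4644e+12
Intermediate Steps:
p(t) = -581/536 - 90/t (p(t) = 581*(-1/536) - 90/t = -581/536 - 90/t)
1/(-4358187 + 2904844) + (2049319 + K(517))*(-1202225 + p(n(-39))) = 1/(-4358187 + 2904844) + (2049319 + 517)*(-1202225 + (-581/536 - 90/(-39))) = 1/(-1453343) + 2049836*(-1202225 + (-581/536 - 90*(-1/39))) = -1/1453343 + 2049836*(-1202225 + (-581/536 + 30/13)) = -1/1453343 + 2049836*(-1202225 + 8527/6968) = -1/1453343 + 2049836*(-8377095273/6968) = -1/1453343 - 4292917866506307/1742 = -6239082130861875736043/2531723506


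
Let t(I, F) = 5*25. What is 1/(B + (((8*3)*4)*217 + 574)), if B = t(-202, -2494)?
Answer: 1/21531 ≈ 4.6445e-5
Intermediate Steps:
t(I, F) = 125
B = 125
1/(B + (((8*3)*4)*217 + 574)) = 1/(125 + (((8*3)*4)*217 + 574)) = 1/(125 + ((24*4)*217 + 574)) = 1/(125 + (96*217 + 574)) = 1/(125 + (20832 + 574)) = 1/(125 + 21406) = 1/21531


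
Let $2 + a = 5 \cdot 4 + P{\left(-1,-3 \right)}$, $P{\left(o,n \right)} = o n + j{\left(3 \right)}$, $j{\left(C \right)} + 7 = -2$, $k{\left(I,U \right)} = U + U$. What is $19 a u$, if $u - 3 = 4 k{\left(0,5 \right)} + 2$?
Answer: $10260$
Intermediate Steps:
$k{\left(I,U \right)} = 2 U$
$j{\left(C \right)} = -9$ ($j{\left(C \right)} = -7 - 2 = -9$)
$P{\left(o,n \right)} = -9 + n o$ ($P{\left(o,n \right)} = o n - 9 = n o - 9 = -9 + n o$)
$u = 45$ ($u = 3 + \left(4 \cdot 2 \cdot 5 + 2\right) = 3 + \left(4 \cdot 10 + 2\right) = 3 + \left(40 + 2\right) = 3 + 42 = 45$)
$a = 12$ ($a = -2 + \left(5 \cdot 4 - 6\right) = -2 + \left(20 + \left(-9 + 3\right)\right) = -2 + \left(20 - 6\right) = -2 + 14 = 12$)
$19 a u = 19 \cdot 12 \cdot 45 = 228 \cdot 45 = 10260$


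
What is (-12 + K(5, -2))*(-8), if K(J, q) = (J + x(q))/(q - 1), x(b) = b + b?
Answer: 296/3 ≈ 98.667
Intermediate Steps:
x(b) = 2*b
K(J, q) = (J + 2*q)/(-1 + q) (K(J, q) = (J + 2*q)/(q - 1) = (J + 2*q)/(-1 + q))
(-12 + K(5, -2))*(-8) = (-12 + (5 + 2*(-2))/(-1 - 2))*(-8) = (-12 + (5 - 4)/(-3))*(-8) = (-12 - 1/3*1)*(-8) = (-12 - 1/3)*(-8) = -37/3*(-8) = 296/3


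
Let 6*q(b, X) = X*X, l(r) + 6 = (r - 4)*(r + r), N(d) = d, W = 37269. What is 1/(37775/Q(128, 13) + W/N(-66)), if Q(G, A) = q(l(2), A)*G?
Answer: -118976/65937009 ≈ -0.0018044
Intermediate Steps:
l(r) = -6 + 2*r*(-4 + r) (l(r) = -6 + (r - 4)*(r + r) = -6 + (-4 + r)*(2*r) = -6 + 2*r*(-4 + r))
q(b, X) = X²/6 (q(b, X) = (X*X)/6 = X²/6)
Q(G, A) = G*A²/6 (Q(G, A) = (A²/6)*G = G*A²/6)
1/(37775/Q(128, 13) + W/N(-66)) = 1/(37775/(((⅙)*128*13²)) + 37269/(-66)) = 1/(37775/(((⅙)*128*169)) + 37269*(-1/66)) = 1/(37775/(10816/3) - 12423/22) = 1/(37775*(3/10816) - 12423/22) = 1/(113325/10816 - 12423/22) = 1/(-65937009/118976) = -118976/65937009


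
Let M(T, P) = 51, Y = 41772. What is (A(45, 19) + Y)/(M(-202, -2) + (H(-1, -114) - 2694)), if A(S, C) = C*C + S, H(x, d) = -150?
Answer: -42178/2793 ≈ -15.101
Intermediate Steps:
A(S, C) = S + C**2 (A(S, C) = C**2 + S = S + C**2)
(A(45, 19) + Y)/(M(-202, -2) + (H(-1, -114) - 2694)) = ((45 + 19**2) + 41772)/(51 + (-150 - 2694)) = ((45 + 361) + 41772)/(51 - 2844) = (406 + 41772)/(-2793) = 42178*(-1/2793) = -42178/2793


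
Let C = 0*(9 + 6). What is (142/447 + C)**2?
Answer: 20164/199809 ≈ 0.10092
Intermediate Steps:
C = 0 (C = 0*15 = 0)
(142/447 + C)**2 = (142/447 + 0)**2 = (142/447)**2 = 20164/199809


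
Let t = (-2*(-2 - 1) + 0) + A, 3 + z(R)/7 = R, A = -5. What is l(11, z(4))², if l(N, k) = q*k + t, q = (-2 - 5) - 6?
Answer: 8100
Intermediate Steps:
z(R) = -21 + 7*R
t = 1 (t = (-2*(-2 - 1) + 0) - 5 = (-2*(-3) + 0) - 5 = (6 + 0) - 5 = 6 - 5 = 1)
q = -13 (q = -7 - 6 = -13)
l(N, k) = 1 - 13*k (l(N, k) = -13*k + 1 = 1 - 13*k)
l(11, z(4))² = (1 - 13*(-21 + 7*4))² = (1 - 13*(-21 + 28))² = (1 - 13*7)² = (1 - 91)² = (-90)² = 8100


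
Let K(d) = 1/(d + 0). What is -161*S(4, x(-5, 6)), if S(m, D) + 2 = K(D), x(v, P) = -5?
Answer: 1771/5 ≈ 354.20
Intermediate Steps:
K(d) = 1/d
S(m, D) = -2 + 1/D
-161*S(4, x(-5, 6)) = -161*(-2 + 1/(-5)) = -161*(-2 - ⅕) = -161*(-11/5) = 1771/5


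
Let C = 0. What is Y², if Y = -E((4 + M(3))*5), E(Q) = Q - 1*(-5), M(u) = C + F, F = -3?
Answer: 100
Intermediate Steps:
M(u) = -3 (M(u) = 0 - 3 = -3)
E(Q) = 5 + Q (E(Q) = Q + 5 = 5 + Q)
Y = -10 (Y = -(5 + (4 - 3)*5) = -(5 + 1*5) = -(5 + 5) = -1*10 = -10)
Y² = (-10)² = 100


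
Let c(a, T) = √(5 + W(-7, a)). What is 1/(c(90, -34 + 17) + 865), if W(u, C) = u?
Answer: 865/748227 - I*√2/748227 ≈ 0.0011561 - 1.8901e-6*I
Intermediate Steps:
c(a, T) = I*√2 (c(a, T) = √(5 - 7) = √(-2) = I*√2)
1/(c(90, -34 + 17) + 865) = 1/(I*√2 + 865) = 1/(865 + I*√2)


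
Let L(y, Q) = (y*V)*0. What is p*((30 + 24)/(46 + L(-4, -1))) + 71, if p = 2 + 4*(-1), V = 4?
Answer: 1579/23 ≈ 68.652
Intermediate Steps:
p = -2 (p = 2 - 4 = -2)
L(y, Q) = 0 (L(y, Q) = (y*4)*0 = (4*y)*0 = 0)
p*((30 + 24)/(46 + L(-4, -1))) + 71 = -2*(30 + 24)/(46 + 0) + 71 = -108/46 + 71 = -2*27/23 + 71 = -54/23 + 71 = 1579/23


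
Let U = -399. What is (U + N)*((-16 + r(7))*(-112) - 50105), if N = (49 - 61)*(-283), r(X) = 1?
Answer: -145129725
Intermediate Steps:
N = 3396 (N = -12*(-283) = 3396)
(U + N)*((-16 + r(7))*(-112) - 50105) = (-399 + 3396)*((-16 + 1)*(-112) - 50105) = 2997*(-15*(-112) - 50105) = 2997*(1680 - 50105) = 2997*(-48425) = -145129725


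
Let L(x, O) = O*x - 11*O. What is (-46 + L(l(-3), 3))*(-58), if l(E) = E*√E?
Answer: 4582 + 522*I*√3 ≈ 4582.0 + 904.13*I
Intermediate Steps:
l(E) = E^(3/2)
L(x, O) = -11*O + O*x
(-46 + L(l(-3), 3))*(-58) = (-46 + 3*(-11 + (-3)^(3/2)))*(-58) = (-46 + 3*(-11 - 3*I*√3))*(-58) = (-46 + (-33 - 9*I*√3))*(-58) = (-79 - 9*I*√3)*(-58) = 4582 + 522*I*√3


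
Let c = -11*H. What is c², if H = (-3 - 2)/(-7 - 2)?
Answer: 3025/81 ≈ 37.346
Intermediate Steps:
H = 5/9 (H = -5/(-9) = -5*(-⅑) = 5/9 ≈ 0.55556)
c = -55/9 (c = -11*5/9 = -55/9 ≈ -6.1111)
c² = (-55/9)² = 3025/81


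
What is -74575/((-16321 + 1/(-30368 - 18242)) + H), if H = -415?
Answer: 3625090750/813536961 ≈ 4.4560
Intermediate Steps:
-74575/((-16321 + 1/(-30368 - 18242)) + H) = -74575/((-16321 + 1/(-30368 - 18242)) - 415) = -74575/((-16321 + 1/(-48610)) - 415) = -74575/((-16321 - 1/48610) - 415) = -74575/(-793363811/48610 - 415) = -74575/(-813536961/48610) = -74575*(-48610/813536961) = 3625090750/813536961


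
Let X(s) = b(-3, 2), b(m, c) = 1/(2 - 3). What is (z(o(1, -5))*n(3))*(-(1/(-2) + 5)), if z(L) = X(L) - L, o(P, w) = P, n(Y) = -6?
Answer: -54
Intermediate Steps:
b(m, c) = -1 (b(m, c) = 1/(-1) = -1)
X(s) = -1
z(L) = -1 - L
(z(o(1, -5))*n(3))*(-(1/(-2) + 5)) = ((-1 - 1*1)*(-6))*(-(1/(-2) + 5)) = ((-1 - 1)*(-6))*(-(-1/2 + 5)) = (-2*(-6))*(-1*9/2) = 12*(-9/2) = -54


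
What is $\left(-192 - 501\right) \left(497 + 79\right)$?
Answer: $-399168$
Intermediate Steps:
$\left(-192 - 501\right) \left(497 + 79\right) = \left(-693\right) 576 = -399168$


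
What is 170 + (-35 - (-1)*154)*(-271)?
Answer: -32079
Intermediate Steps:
170 + (-35 - (-1)*154)*(-271) = 170 + (-35 - 1*(-154))*(-271) = 170 + (-35 + 154)*(-271) = 170 + 119*(-271) = 170 - 32249 = -32079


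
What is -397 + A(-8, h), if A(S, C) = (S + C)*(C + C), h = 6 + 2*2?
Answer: -357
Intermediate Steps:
h = 10 (h = 6 + 4 = 10)
A(S, C) = 2*C*(C + S) (A(S, C) = (C + S)*(2*C) = 2*C*(C + S))
-397 + A(-8, h) = -397 + 2*10*(10 - 8) = -397 + 2*10*2 = -397 + 40 = -357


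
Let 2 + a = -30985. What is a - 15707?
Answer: -46694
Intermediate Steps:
a = -30987 (a = -2 - 30985 = -30987)
a - 15707 = -30987 - 15707 = -46694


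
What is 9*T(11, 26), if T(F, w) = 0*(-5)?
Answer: 0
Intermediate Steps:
T(F, w) = 0
9*T(11, 26) = 9*0 = 0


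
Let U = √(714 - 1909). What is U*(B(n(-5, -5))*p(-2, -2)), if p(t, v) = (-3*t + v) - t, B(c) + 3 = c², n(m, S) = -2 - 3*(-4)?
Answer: 582*I*√1195 ≈ 20119.0*I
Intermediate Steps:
n(m, S) = 10 (n(m, S) = -2 + 12 = 10)
B(c) = -3 + c²
p(t, v) = v - 4*t (p(t, v) = (v - 3*t) - t = v - 4*t)
U = I*√1195 (U = √(-1195) = I*√1195 ≈ 34.569*I)
U*(B(n(-5, -5))*p(-2, -2)) = (I*√1195)*((-3 + 10²)*(-2 - 4*(-2))) = (I*√1195)*((-3 + 100)*(-2 + 8)) = (I*√1195)*(97*6) = (I*√1195)*582 = 582*I*√1195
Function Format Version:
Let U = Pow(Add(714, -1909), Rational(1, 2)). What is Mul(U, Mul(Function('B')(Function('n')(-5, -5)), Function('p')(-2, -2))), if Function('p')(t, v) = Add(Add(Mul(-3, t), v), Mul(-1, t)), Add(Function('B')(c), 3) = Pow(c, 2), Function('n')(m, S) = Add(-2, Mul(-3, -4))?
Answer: Mul(582, I, Pow(1195, Rational(1, 2))) ≈ Mul(20119., I)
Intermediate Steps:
Function('n')(m, S) = 10 (Function('n')(m, S) = Add(-2, 12) = 10)
Function('B')(c) = Add(-3, Pow(c, 2))
Function('p')(t, v) = Add(v, Mul(-4, t)) (Function('p')(t, v) = Add(Add(v, Mul(-3, t)), Mul(-1, t)) = Add(v, Mul(-4, t)))
U = Mul(I, Pow(1195, Rational(1, 2))) (U = Pow(-1195, Rational(1, 2)) = Mul(I, Pow(1195, Rational(1, 2))) ≈ Mul(34.569, I))
Mul(U, Mul(Function('B')(Function('n')(-5, -5)), Function('p')(-2, -2))) = Mul(Mul(I, Pow(1195, Rational(1, 2))), Mul(Add(-3, Pow(10, 2)), Add(-2, Mul(-4, -2)))) = Mul(Mul(I, Pow(1195, Rational(1, 2))), Mul(Add(-3, 100), Add(-2, 8))) = Mul(Mul(I, Pow(1195, Rational(1, 2))), Mul(97, 6)) = Mul(Mul(I, Pow(1195, Rational(1, 2))), 582) = Mul(582, I, Pow(1195, Rational(1, 2)))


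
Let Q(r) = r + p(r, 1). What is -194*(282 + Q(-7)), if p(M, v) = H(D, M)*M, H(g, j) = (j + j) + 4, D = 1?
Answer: -66930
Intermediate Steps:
H(g, j) = 4 + 2*j (H(g, j) = 2*j + 4 = 4 + 2*j)
p(M, v) = M*(4 + 2*M) (p(M, v) = (4 + 2*M)*M = M*(4 + 2*M))
Q(r) = r + 2*r*(2 + r)
-194*(282 + Q(-7)) = -194*(282 - 7*(5 + 2*(-7))) = -194*(282 - 7*(5 - 14)) = -194*(282 - 7*(-9)) = -194*(282 + 63) = -194*345 = -66930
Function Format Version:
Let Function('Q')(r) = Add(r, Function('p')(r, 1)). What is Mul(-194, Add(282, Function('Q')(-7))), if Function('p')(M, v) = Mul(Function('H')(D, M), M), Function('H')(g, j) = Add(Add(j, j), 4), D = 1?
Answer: -66930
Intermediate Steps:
Function('H')(g, j) = Add(4, Mul(2, j)) (Function('H')(g, j) = Add(Mul(2, j), 4) = Add(4, Mul(2, j)))
Function('p')(M, v) = Mul(M, Add(4, Mul(2, M))) (Function('p')(M, v) = Mul(Add(4, Mul(2, M)), M) = Mul(M, Add(4, Mul(2, M))))
Function('Q')(r) = Add(r, Mul(2, r, Add(2, r)))
Mul(-194, Add(282, Function('Q')(-7))) = Mul(-194, Add(282, Mul(-7, Add(5, Mul(2, -7))))) = Mul(-194, Add(282, Mul(-7, Add(5, -14)))) = Mul(-194, Add(282, Mul(-7, -9))) = Mul(-194, Add(282, 63)) = Mul(-194, 345) = -66930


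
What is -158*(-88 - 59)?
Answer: 23226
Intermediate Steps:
-158*(-88 - 59) = -158*(-147) = -1*(-23226) = 23226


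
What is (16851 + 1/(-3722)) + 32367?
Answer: 183189395/3722 ≈ 49218.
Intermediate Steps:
(16851 + 1/(-3722)) + 32367 = (16851 - 1/3722) + 32367 = 62719421/3722 + 32367 = 183189395/3722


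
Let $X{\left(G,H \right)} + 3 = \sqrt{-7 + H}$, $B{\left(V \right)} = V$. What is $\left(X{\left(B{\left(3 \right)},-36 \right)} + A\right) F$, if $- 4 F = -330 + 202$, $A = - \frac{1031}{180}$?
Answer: $- \frac{12568}{45} + 32 i \sqrt{43} \approx -279.29 + 209.84 i$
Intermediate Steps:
$X{\left(G,H \right)} = -3 + \sqrt{-7 + H}$
$A = - \frac{1031}{180}$ ($A = \left(-1031\right) \frac{1}{180} = - \frac{1031}{180} \approx -5.7278$)
$F = 32$ ($F = - \frac{-330 + 202}{4} = \left(- \frac{1}{4}\right) \left(-128\right) = 32$)
$\left(X{\left(B{\left(3 \right)},-36 \right)} + A\right) F = \left(\left(-3 + \sqrt{-7 - 36}\right) - \frac{1031}{180}\right) 32 = \left(\left(-3 + \sqrt{-43}\right) - \frac{1031}{180}\right) 32 = \left(\left(-3 + i \sqrt{43}\right) - \frac{1031}{180}\right) 32 = \left(- \frac{1571}{180} + i \sqrt{43}\right) 32 = - \frac{12568}{45} + 32 i \sqrt{43}$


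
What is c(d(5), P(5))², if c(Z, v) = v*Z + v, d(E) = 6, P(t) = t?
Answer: 1225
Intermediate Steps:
c(Z, v) = v + Z*v (c(Z, v) = Z*v + v = v + Z*v)
c(d(5), P(5))² = (5*(1 + 6))² = (5*7)² = 35² = 1225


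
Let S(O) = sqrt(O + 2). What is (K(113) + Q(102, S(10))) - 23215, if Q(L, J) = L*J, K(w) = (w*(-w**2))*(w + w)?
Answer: -326117937 + 204*sqrt(3) ≈ -3.2612e+8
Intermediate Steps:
S(O) = sqrt(2 + O)
K(w) = -2*w**4 (K(w) = (-w**3)*(2*w) = -2*w**4)
Q(L, J) = J*L
(K(113) + Q(102, S(10))) - 23215 = (-2*113**4 + sqrt(2 + 10)*102) - 23215 = (-2*163047361 + sqrt(12)*102) - 23215 = (-326094722 + (2*sqrt(3))*102) - 23215 = (-326094722 + 204*sqrt(3)) - 23215 = -326117937 + 204*sqrt(3)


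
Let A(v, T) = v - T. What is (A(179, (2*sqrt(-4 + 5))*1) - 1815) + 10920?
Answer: 9282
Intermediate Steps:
(A(179, (2*sqrt(-4 + 5))*1) - 1815) + 10920 = ((179 - 2*sqrt(-4 + 5)) - 1815) + 10920 = ((179 - 2*sqrt(1)) - 1815) + 10920 = ((179 - 2*1) - 1815) + 10920 = ((179 - 2) - 1815) + 10920 = (177 - 1815) + 10920 = -1638 + 10920 = 9282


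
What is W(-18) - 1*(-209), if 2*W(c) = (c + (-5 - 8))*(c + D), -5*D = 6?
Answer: 2533/5 ≈ 506.60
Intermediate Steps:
D = -6/5 (D = -⅕*6 = -6/5 ≈ -1.2000)
W(c) = (-13 + c)*(-6/5 + c)/2 (W(c) = ((c + (-5 - 8))*(c - 6/5))/2 = ((c - 13)*(-6/5 + c))/2 = ((-13 + c)*(-6/5 + c))/2 = (-13 + c)*(-6/5 + c)/2)
W(-18) - 1*(-209) = (39/5 + (½)*(-18)² - 71/10*(-18)) - 1*(-209) = (39/5 + (½)*324 + 639/5) + 209 = (39/5 + 162 + 639/5) + 209 = 1488/5 + 209 = 2533/5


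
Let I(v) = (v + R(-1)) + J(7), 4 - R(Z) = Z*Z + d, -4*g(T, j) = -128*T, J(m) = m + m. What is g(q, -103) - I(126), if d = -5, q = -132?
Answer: -4372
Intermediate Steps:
J(m) = 2*m
g(T, j) = 32*T (g(T, j) = -(-32)*T = 32*T)
R(Z) = 9 - Z**2 (R(Z) = 4 - (Z*Z - 5) = 4 - (Z**2 - 5) = 4 - (-5 + Z**2) = 4 + (5 - Z**2) = 9 - Z**2)
I(v) = 22 + v (I(v) = (v + (9 - 1*(-1)**2)) + 2*7 = (v + (9 - 1*1)) + 14 = (v + (9 - 1)) + 14 = (v + 8) + 14 = (8 + v) + 14 = 22 + v)
g(q, -103) - I(126) = 32*(-132) - (22 + 126) = -4224 - 1*148 = -4224 - 148 = -4372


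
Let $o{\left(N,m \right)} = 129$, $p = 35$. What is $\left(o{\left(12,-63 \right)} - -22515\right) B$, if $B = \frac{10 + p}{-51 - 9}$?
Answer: $-16983$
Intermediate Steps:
$B = - \frac{3}{4}$ ($B = \frac{10 + 35}{-51 - 9} = \frac{45}{-60} = 45 \left(- \frac{1}{60}\right) = - \frac{3}{4} \approx -0.75$)
$\left(o{\left(12,-63 \right)} - -22515\right) B = \left(129 - -22515\right) \left(- \frac{3}{4}\right) = \left(129 + 22515\right) \left(- \frac{3}{4}\right) = 22644 \left(- \frac{3}{4}\right) = -16983$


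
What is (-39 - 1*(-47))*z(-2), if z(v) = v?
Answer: -16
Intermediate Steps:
(-39 - 1*(-47))*z(-2) = (-39 - 1*(-47))*(-2) = (-39 + 47)*(-2) = 8*(-2) = -16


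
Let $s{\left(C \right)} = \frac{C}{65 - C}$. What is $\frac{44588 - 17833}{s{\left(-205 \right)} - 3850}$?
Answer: $- \frac{1444770}{207941} \approx -6.948$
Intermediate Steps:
$\frac{44588 - 17833}{s{\left(-205 \right)} - 3850} = \frac{44588 - 17833}{\left(-1\right) \left(-205\right) \frac{1}{-65 - 205} - 3850} = \frac{26755}{\left(-1\right) \left(-205\right) \frac{1}{-270} - 3850} = \frac{26755}{\left(-1\right) \left(-205\right) \left(- \frac{1}{270}\right) - 3850} = \frac{26755}{- \frac{41}{54} - 3850} = \frac{26755}{- \frac{207941}{54}} = 26755 \left(- \frac{54}{207941}\right) = - \frac{1444770}{207941}$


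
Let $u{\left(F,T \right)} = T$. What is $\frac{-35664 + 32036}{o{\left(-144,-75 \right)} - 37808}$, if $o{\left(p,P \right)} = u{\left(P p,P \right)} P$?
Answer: $\frac{3628}{32183} \approx 0.11273$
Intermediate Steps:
$o{\left(p,P \right)} = P^{2}$ ($o{\left(p,P \right)} = P P = P^{2}$)
$\frac{-35664 + 32036}{o{\left(-144,-75 \right)} - 37808} = \frac{-35664 + 32036}{\left(-75\right)^{2} - 37808} = - \frac{3628}{5625 - 37808} = - \frac{3628}{-32183} = \left(-3628\right) \left(- \frac{1}{32183}\right) = \frac{3628}{32183}$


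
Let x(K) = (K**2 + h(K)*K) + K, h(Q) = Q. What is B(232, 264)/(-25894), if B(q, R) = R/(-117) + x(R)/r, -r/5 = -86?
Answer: -122926/9869145 ≈ -0.012456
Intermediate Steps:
r = 430 (r = -5*(-86) = 430)
x(K) = K + 2*K**2 (x(K) = (K**2 + K*K) + K = (K**2 + K**2) + K = 2*K**2 + K = K + 2*K**2)
B(q, R) = -R/117 + R*(1 + 2*R)/430 (B(q, R) = R/(-117) + (R*(1 + 2*R))/430 = R*(-1/117) + (R*(1 + 2*R))*(1/430) = -R/117 + R*(1 + 2*R)/430)
B(232, 264)/(-25894) = ((1/50310)*264*(-313 + 234*264))/(-25894) = ((1/50310)*264*(-313 + 61776))*(-1/25894) = ((1/50310)*264*61463)*(-1/25894) = (2704372/8385)*(-1/25894) = -122926/9869145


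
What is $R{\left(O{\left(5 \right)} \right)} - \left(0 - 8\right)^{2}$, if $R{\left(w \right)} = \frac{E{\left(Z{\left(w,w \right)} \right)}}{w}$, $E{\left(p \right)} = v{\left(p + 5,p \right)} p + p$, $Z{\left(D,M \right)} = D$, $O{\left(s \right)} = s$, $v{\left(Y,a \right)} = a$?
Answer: $-58$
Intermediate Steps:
$E{\left(p \right)} = p + p^{2}$ ($E{\left(p \right)} = p p + p = p^{2} + p = p + p^{2}$)
$R{\left(w \right)} = 1 + w$ ($R{\left(w \right)} = \frac{w \left(1 + w\right)}{w} = 1 + w$)
$R{\left(O{\left(5 \right)} \right)} - \left(0 - 8\right)^{2} = \left(1 + 5\right) - \left(0 - 8\right)^{2} = 6 - \left(-8\right)^{2} = 6 - 64 = -58$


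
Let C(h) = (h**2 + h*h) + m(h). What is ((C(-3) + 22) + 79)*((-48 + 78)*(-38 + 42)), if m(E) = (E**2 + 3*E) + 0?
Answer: 14280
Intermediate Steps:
m(E) = E**2 + 3*E
C(h) = 2*h**2 + h*(3 + h) (C(h) = (h**2 + h*h) + h*(3 + h) = (h**2 + h**2) + h*(3 + h) = 2*h**2 + h*(3 + h))
((C(-3) + 22) + 79)*((-48 + 78)*(-38 + 42)) = ((3*(-3)*(1 - 3) + 22) + 79)*((-48 + 78)*(-38 + 42)) = ((3*(-3)*(-2) + 22) + 79)*(30*4) = ((18 + 22) + 79)*120 = (40 + 79)*120 = 119*120 = 14280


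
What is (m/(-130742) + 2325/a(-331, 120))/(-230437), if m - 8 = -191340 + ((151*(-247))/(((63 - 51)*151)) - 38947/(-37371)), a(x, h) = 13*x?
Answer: -25881187969479/6459696871176006536 ≈ -4.0066e-6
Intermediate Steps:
m = -9534664593/49828 (m = 8 + (-191340 + ((151*(-247))/(((63 - 51)*151)) - 38947/(-37371))) = 8 + (-191340 + (-37297/(12*151) - 38947*(-1/37371))) = 8 + (-191340 + (-37297/1812 + 38947/37371)) = 8 + (-191340 + (-37297*1/1812 + 38947/37371)) = 8 + (-191340 + (-247/12 + 38947/37371)) = 8 + (-191340 - 973697/49828) = 8 - 9535063217/49828 = -9534664593/49828 ≈ -1.9135e+5)
(m/(-130742) + 2325/a(-331, 120))/(-230437) = (-9534664593/49828/(-130742) + 2325/((13*(-331))))/(-230437) = (-9534664593/49828*(-1/130742) + 2325/(-4303))*(-1/230437) = (9534664593/6514612376 + 2325*(-1/4303))*(-1/230437) = (9534664593/6514612376 - 2325/4303)*(-1/230437) = (25881187969479/28032377053928)*(-1/230437) = -25881187969479/6459696871176006536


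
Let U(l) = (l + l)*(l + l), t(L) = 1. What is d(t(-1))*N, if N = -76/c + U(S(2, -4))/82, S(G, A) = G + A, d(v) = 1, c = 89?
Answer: -2404/3649 ≈ -0.65881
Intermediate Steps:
S(G, A) = A + G
U(l) = 4*l² (U(l) = (2*l)*(2*l) = 4*l²)
N = -2404/3649 (N = -76/89 + (4*(-4 + 2)²)/82 = -76*1/89 + (4*(-2)²)*(1/82) = -76/89 + (4*4)*(1/82) = -76/89 + 16*(1/82) = -76/89 + 8/41 = -2404/3649 ≈ -0.65881)
d(t(-1))*N = 1*(-2404/3649) = -2404/3649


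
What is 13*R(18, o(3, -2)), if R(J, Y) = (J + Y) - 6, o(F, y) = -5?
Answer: 91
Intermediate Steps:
R(J, Y) = -6 + J + Y
13*R(18, o(3, -2)) = 13*(-6 + 18 - 5) = 13*7 = 91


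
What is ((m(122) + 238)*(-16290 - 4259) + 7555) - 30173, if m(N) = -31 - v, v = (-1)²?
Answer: -4255712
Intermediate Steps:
v = 1
m(N) = -32 (m(N) = -31 - 1*1 = -31 - 1 = -32)
((m(122) + 238)*(-16290 - 4259) + 7555) - 30173 = ((-32 + 238)*(-16290 - 4259) + 7555) - 30173 = (206*(-20549) + 7555) - 30173 = (-4233094 + 7555) - 30173 = -4225539 - 30173 = -4255712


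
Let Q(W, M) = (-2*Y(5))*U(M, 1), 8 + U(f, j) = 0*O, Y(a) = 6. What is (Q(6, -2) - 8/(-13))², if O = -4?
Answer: 1577536/169 ≈ 9334.5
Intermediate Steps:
U(f, j) = -8 (U(f, j) = -8 + 0*(-4) = -8 + 0 = -8)
Q(W, M) = 96 (Q(W, M) = -2*6*(-8) = -12*(-8) = 96)
(Q(6, -2) - 8/(-13))² = (96 - 8/(-13))² = (96 - 8*(-1/13))² = (96 + 8/13)² = (1256/13)² = 1577536/169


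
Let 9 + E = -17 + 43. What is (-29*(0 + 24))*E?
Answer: -11832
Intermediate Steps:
E = 17 (E = -9 + (-17 + 43) = -9 + 26 = 17)
(-29*(0 + 24))*E = -29*(0 + 24)*17 = -29*24*17 = -696*17 = -11832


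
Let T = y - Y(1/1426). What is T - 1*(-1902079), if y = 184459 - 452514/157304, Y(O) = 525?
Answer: 3095639023/1484 ≈ 2.0860e+6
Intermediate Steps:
y = 273732887/1484 (y = 184459 - 452514*1/157304 = 184459 - 4269/1484 = 273732887/1484 ≈ 1.8446e+5)
T = 272953787/1484 (T = 273732887/1484 - 1*525 = 273732887/1484 - 525 = 272953787/1484 ≈ 1.8393e+5)
T - 1*(-1902079) = 272953787/1484 - 1*(-1902079) = 272953787/1484 + 1902079 = 3095639023/1484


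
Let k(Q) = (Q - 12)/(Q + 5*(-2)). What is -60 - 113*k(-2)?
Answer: -1151/6 ≈ -191.83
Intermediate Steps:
k(Q) = (-12 + Q)/(-10 + Q) (k(Q) = (-12 + Q)/(Q - 10) = (-12 + Q)/(-10 + Q))
-60 - 113*k(-2) = -60 - 113*(-12 - 2)/(-10 - 2) = -60 - 113*(-14)/(-12) = -60 - (-113)*(-14)/12 = -60 - 113*7/6 = -60 - 791/6 = -1151/6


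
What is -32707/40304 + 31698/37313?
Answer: 57159901/1503863152 ≈ 0.038009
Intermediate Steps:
-32707/40304 + 31698/37313 = 57159901/1503863152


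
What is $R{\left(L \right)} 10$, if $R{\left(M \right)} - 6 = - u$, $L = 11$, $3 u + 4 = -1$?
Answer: $\frac{230}{3} \approx 76.667$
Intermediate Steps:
$u = - \frac{5}{3}$ ($u = - \frac{4}{3} + \frac{1}{3} \left(-1\right) = - \frac{4}{3} - \frac{1}{3} = - \frac{5}{3} \approx -1.6667$)
$R{\left(M \right)} = \frac{23}{3}$ ($R{\left(M \right)} = 6 - - \frac{5}{3} = 6 + \frac{5}{3} = \frac{23}{3}$)
$R{\left(L \right)} 10 = \frac{23}{3} \cdot 10 = \frac{230}{3}$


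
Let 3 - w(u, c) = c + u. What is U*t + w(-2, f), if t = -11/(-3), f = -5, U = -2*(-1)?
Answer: 52/3 ≈ 17.333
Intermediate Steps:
U = 2
w(u, c) = 3 - c - u (w(u, c) = 3 - (c + u) = 3 + (-c - u) = 3 - c - u)
t = 11/3 (t = -11*(-⅓) = 11/3 ≈ 3.6667)
U*t + w(-2, f) = 2*(11/3) + (3 - 1*(-5) - 1*(-2)) = 22/3 + (3 + 5 + 2) = 22/3 + 10 = 52/3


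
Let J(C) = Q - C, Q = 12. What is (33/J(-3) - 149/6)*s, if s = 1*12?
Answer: -1358/5 ≈ -271.60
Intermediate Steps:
J(C) = 12 - C
s = 12
(33/J(-3) - 149/6)*s = (33/(12 - 1*(-3)) - 149/6)*12 = (33/(12 + 3) - 149*⅙)*12 = (33/15 - 149/6)*12 = (33*(1/15) - 149/6)*12 = (11/5 - 149/6)*12 = -679/30*12 = -1358/5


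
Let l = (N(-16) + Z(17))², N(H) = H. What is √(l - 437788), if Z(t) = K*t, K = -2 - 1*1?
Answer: I*√433299 ≈ 658.25*I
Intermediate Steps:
K = -3 (K = -2 - 1 = -3)
Z(t) = -3*t
l = 4489 (l = (-16 - 3*17)² = (-16 - 51)² = (-67)² = 4489)
√(l - 437788) = √(4489 - 437788) = √(-433299) = I*√433299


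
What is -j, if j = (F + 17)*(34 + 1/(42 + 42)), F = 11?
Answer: -2857/3 ≈ -952.33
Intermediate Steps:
j = 2857/3 (j = (11 + 17)*(34 + 1/(42 + 42)) = 28*(34 + 1/84) = 28*(2857/84) = 2857/3 ≈ 952.33)
-j = -1*2857/3 = -2857/3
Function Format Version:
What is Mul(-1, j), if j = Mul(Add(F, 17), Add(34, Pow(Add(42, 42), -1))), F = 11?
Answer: Rational(-2857, 3) ≈ -952.33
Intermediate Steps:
j = Rational(2857, 3) (j = Mul(Add(11, 17), Add(34, Pow(Add(42, 42), -1))) = Mul(28, Add(34, Pow(84, -1))) = Mul(28, Add(34, Rational(1, 84))) = Mul(28, Rational(2857, 84)) = Rational(2857, 3) ≈ 952.33)
Mul(-1, j) = Mul(-1, Rational(2857, 3)) = Rational(-2857, 3)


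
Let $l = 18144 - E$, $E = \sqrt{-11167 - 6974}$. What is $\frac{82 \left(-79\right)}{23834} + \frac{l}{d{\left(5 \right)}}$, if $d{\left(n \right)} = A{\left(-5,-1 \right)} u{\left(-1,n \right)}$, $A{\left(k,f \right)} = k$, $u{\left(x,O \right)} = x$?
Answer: $\frac{216205853}{59585} - \frac{i \sqrt{18141}}{5} \approx 3628.5 - 26.938 i$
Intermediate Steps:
$E = i \sqrt{18141}$ ($E = \sqrt{-18141} = i \sqrt{18141} \approx 134.69 i$)
$d{\left(n \right)} = 5$ ($d{\left(n \right)} = \left(-5\right) \left(-1\right) = 5$)
$l = 18144 - i \sqrt{18141} \approx 18144.0 - 134.69 i$
$\frac{82 \left(-79\right)}{23834} + \frac{l}{d{\left(5 \right)}} = \frac{82 \left(-79\right)}{23834} + \frac{18144 - i \sqrt{18141}}{5} = \left(-6478\right) \frac{1}{23834} + \left(18144 - i \sqrt{18141}\right) \frac{1}{5} = - \frac{3239}{11917} + \left(\frac{18144}{5} - \frac{i \sqrt{18141}}{5}\right) = \frac{216205853}{59585} - \frac{i \sqrt{18141}}{5}$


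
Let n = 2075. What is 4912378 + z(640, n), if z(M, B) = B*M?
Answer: 6240378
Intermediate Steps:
4912378 + z(640, n) = 4912378 + 2075*640 = 4912378 + 1328000 = 6240378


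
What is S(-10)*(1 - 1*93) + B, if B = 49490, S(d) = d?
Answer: 50410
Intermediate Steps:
S(-10)*(1 - 1*93) + B = -10*(1 - 1*93) + 49490 = -10*(1 - 93) + 49490 = -10*(-92) + 49490 = 920 + 49490 = 50410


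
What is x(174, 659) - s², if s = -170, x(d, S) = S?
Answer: -28241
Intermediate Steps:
x(174, 659) - s² = 659 - 1*(-170)² = 659 - 1*28900 = 659 - 28900 = -28241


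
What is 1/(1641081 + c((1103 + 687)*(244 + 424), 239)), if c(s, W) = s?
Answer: 1/2836801 ≈ 3.5251e-7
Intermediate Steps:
1/(1641081 + c((1103 + 687)*(244 + 424), 239)) = 1/(1641081 + (1103 + 687)*(244 + 424)) = 1/(1641081 + 1790*668) = 1/(1641081 + 1195720) = 1/2836801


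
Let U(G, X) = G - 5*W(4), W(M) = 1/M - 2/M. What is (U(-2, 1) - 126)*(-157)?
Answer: 79599/4 ≈ 19900.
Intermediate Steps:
W(M) = -1/M (W(M) = 1/M - 2/M = -1/M)
U(G, X) = 5/4 + G (U(G, X) = G - (-5)/4 = G - 5*(-¼) = G + 5/4 = 5/4 + G)
(U(-2, 1) - 126)*(-157) = ((5/4 - 2) - 126)*(-157) = (-¾ - 126)*(-157) = -507/4*(-157) = 79599/4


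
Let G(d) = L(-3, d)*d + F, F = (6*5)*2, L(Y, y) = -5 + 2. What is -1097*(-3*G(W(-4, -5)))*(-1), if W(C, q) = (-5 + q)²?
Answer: 789840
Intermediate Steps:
L(Y, y) = -3
F = 60 (F = 30*2 = 60)
G(d) = 60 - 3*d (G(d) = -3*d + 60 = 60 - 3*d)
-1097*(-3*G(W(-4, -5)))*(-1) = -1097*(-3*(60 - 3*(-5 - 5)²))*(-1) = -1097*(-3*(60 - 3*(-10)²))*(-1) = -1097*(-3*(60 - 3*100))*(-1) = -1097*(-3*(60 - 300))*(-1) = -1097*(-3*(-240))*(-1) = -789840*(-1) = -1097*(-720) = 789840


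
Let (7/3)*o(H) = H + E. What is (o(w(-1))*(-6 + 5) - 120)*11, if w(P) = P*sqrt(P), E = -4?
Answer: -9108/7 + 33*I/7 ≈ -1301.1 + 4.7143*I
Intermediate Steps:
w(P) = P**(3/2)
o(H) = -12/7 + 3*H/7 (o(H) = 3*(H - 4)/7 = 3*(-4 + H)/7 = -12/7 + 3*H/7)
(o(w(-1))*(-6 + 5) - 120)*11 = ((-12/7 + 3*(-1)**(3/2)/7)*(-6 + 5) - 120)*11 = ((-12/7 + 3*(-I)/7)*(-1) - 120)*11 = ((-12/7 - 3*I/7)*(-1) - 120)*11 = ((12/7 + 3*I/7) - 120)*11 = (-828/7 + 3*I/7)*11 = -9108/7 + 33*I/7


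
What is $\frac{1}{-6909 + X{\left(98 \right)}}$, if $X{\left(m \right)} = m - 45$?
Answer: $- \frac{1}{6856} \approx -0.00014586$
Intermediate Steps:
$X{\left(m \right)} = -45 + m$ ($X{\left(m \right)} = m - 45 = -45 + m$)
$\frac{1}{-6909 + X{\left(98 \right)}} = \frac{1}{-6909 + \left(-45 + 98\right)} = \frac{1}{-6909 + 53} = \frac{1}{-6856} = - \frac{1}{6856}$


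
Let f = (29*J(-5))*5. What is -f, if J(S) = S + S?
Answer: 1450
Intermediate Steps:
J(S) = 2*S
f = -1450 (f = (29*(2*(-5)))*5 = (29*(-10))*5 = -290*5 = -1450)
-f = -1*(-1450) = 1450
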